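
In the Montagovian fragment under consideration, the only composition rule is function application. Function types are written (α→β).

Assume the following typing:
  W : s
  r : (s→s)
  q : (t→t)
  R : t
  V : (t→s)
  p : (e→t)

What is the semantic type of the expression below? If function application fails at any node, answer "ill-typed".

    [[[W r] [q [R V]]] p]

ill-typed

[W r]: r is (s→s), W is s; result s.
[R V]: V is (t→s), R is t; result s.
[q [R V]]: (t→t) and s cannot combine by function application — type clash.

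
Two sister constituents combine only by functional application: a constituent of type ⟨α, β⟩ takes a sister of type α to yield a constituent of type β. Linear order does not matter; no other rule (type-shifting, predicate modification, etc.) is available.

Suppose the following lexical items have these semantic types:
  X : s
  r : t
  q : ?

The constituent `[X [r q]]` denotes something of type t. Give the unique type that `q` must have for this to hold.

⟨t, ⟨s, t⟩⟩

At [X [r q]] (required: t): X is s, which is not a function with range t; hence [r q] is the functor — type ⟨s, t⟩.
At [r q] (required: ⟨s, t⟩): r is t, which is not a function with range ⟨s, t⟩; hence q is the functor — type ⟨t, ⟨s, t⟩⟩.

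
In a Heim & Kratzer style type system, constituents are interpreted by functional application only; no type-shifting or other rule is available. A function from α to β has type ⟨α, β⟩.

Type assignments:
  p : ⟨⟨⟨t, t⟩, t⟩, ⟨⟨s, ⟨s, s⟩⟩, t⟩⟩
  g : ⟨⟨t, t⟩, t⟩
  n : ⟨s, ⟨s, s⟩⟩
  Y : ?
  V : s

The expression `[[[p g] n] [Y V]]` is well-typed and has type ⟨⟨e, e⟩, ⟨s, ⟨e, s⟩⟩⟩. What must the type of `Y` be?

[[[p g] n] [Y V]] is required to be ⟨⟨e, e⟩, ⟨s, ⟨e, s⟩⟩⟩. [[p g] n] : t cannot yield ⟨⟨e, e⟩, ⟨s, ⟨e, s⟩⟩⟩ as functor, so [Y V] : ⟨t, ⟨⟨e, e⟩, ⟨s, ⟨e, s⟩⟩⟩⟩.
[Y V] is required to be ⟨t, ⟨⟨e, e⟩, ⟨s, ⟨e, s⟩⟩⟩⟩. V : s cannot yield ⟨t, ⟨⟨e, e⟩, ⟨s, ⟨e, s⟩⟩⟩⟩ as functor, so Y : ⟨s, ⟨t, ⟨⟨e, e⟩, ⟨s, ⟨e, s⟩⟩⟩⟩⟩.

⟨s, ⟨t, ⟨⟨e, e⟩, ⟨s, ⟨e, s⟩⟩⟩⟩⟩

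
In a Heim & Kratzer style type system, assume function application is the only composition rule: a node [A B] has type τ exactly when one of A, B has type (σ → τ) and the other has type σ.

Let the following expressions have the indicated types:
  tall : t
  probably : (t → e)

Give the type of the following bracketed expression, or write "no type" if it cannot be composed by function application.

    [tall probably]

[tall probably]: functor probably : (t → e), argument tall : t; result e.

e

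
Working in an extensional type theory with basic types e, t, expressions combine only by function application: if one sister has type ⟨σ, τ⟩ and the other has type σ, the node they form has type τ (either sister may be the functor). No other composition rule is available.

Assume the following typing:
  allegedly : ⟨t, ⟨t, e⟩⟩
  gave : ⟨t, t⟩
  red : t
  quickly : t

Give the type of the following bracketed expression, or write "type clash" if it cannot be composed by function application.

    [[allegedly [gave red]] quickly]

[gave red]: functor gave : ⟨t, t⟩, argument red : t; result t.
[allegedly [gave red]]: functor allegedly : ⟨t, ⟨t, e⟩⟩, argument [gave red] : t; result ⟨t, e⟩.
[[allegedly [gave red]] quickly]: functor [allegedly [gave red]] : ⟨t, e⟩, argument quickly : t; result e.

e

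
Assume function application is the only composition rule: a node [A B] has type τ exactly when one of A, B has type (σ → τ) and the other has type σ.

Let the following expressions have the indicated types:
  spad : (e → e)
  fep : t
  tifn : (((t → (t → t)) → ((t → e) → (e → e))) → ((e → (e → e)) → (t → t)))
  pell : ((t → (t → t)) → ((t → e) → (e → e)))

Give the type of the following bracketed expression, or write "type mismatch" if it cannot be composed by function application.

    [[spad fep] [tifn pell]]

[spad fep]: (e → e) and t cannot combine by function application — type clash.

type mismatch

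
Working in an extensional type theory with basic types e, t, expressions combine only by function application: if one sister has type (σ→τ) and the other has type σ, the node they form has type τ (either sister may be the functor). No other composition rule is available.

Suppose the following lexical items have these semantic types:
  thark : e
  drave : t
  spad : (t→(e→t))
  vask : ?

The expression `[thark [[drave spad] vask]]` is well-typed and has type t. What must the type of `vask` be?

At [thark [[drave spad] vask]] (required: t): thark is e, which is not a function with range t; hence [[drave spad] vask] is the functor — type (e→t).
At [[drave spad] vask] (required: (e→t)): [drave spad] is (e→t), which is not a function with range (e→t); hence vask is the functor — type ((e→t)→(e→t)).

((e→t)→(e→t))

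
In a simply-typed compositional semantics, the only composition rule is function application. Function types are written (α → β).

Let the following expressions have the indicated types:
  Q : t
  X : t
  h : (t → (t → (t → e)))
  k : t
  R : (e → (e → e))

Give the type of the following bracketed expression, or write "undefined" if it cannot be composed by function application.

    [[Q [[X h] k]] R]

[X h] — h of type (t → (t → (t → e))) combines with X of type t: type (t → (t → e)).
[[X h] k] — [X h] of type (t → (t → e)) combines with k of type t: type (t → e).
[Q [[X h] k]] — [[X h] k] of type (t → e) combines with Q of type t: type e.
[[Q [[X h] k]] R] — R of type (e → (e → e)) combines with [Q [[X h] k]] of type e: type (e → e).

(e → e)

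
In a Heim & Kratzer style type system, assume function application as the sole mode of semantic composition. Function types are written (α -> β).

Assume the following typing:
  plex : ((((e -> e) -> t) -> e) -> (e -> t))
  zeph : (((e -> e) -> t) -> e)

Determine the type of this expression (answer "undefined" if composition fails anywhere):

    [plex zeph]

[plex zeph] — plex of type ((((e -> e) -> t) -> e) -> (e -> t)) combines with zeph of type (((e -> e) -> t) -> e): type (e -> t).

(e -> t)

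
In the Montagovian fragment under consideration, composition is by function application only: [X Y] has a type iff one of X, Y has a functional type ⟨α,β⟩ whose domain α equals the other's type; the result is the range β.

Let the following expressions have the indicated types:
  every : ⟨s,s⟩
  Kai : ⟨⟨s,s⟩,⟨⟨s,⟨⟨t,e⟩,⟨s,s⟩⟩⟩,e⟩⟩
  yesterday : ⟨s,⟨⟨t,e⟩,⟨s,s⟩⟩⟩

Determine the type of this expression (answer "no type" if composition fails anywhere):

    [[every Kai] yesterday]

[every Kai]: functor Kai : ⟨⟨s,s⟩,⟨⟨s,⟨⟨t,e⟩,⟨s,s⟩⟩⟩,e⟩⟩, argument every : ⟨s,s⟩; result ⟨⟨s,⟨⟨t,e⟩,⟨s,s⟩⟩⟩,e⟩.
[[every Kai] yesterday]: functor [every Kai] : ⟨⟨s,⟨⟨t,e⟩,⟨s,s⟩⟩⟩,e⟩, argument yesterday : ⟨s,⟨⟨t,e⟩,⟨s,s⟩⟩⟩; result e.

e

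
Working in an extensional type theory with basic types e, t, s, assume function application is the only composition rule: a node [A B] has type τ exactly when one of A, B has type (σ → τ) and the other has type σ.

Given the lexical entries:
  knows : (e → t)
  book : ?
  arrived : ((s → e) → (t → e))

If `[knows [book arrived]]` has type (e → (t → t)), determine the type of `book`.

[knows [book arrived]] must have type (e → (t → t)). The sister knows has type (e → t); that is not a function onto (e → (t → t)), so [book arrived] must be the functor, of type ((e → t) → (e → (t → t))).
[book arrived] must have type ((e → t) → (e → (t → t))). The sister arrived has type ((s → e) → (t → e)); that is not a function onto ((e → t) → (e → (t → t))), so book must be the functor, of type (((s → e) → (t → e)) → ((e → t) → (e → (t → t)))).

(((s → e) → (t → e)) → ((e → t) → (e → (t → t))))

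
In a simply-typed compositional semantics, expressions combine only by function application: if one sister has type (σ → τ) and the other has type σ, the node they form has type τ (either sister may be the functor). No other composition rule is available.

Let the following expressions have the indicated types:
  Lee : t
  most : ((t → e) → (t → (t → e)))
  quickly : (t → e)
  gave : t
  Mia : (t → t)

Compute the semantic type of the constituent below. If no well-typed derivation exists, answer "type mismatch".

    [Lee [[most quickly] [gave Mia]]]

[most quickly] — most of type ((t → e) → (t → (t → e))) combines with quickly of type (t → e): type (t → (t → e)).
[gave Mia] — Mia of type (t → t) combines with gave of type t: type t.
[[most quickly] [gave Mia]] — [most quickly] of type (t → (t → e)) combines with [gave Mia] of type t: type (t → e).
[Lee [[most quickly] [gave Mia]]] — [[most quickly] [gave Mia]] of type (t → e) combines with Lee of type t: type e.

e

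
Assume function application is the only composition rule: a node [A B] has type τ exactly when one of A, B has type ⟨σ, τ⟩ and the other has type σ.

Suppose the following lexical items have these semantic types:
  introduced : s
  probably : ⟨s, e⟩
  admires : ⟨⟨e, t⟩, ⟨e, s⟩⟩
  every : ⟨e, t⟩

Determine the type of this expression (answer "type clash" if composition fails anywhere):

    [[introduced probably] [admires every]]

[introduced probably]: functor probably : ⟨s, e⟩, argument introduced : s; result e.
[admires every]: functor admires : ⟨⟨e, t⟩, ⟨e, s⟩⟩, argument every : ⟨e, t⟩; result ⟨e, s⟩.
[[introduced probably] [admires every]]: functor [admires every] : ⟨e, s⟩, argument [introduced probably] : e; result s.

s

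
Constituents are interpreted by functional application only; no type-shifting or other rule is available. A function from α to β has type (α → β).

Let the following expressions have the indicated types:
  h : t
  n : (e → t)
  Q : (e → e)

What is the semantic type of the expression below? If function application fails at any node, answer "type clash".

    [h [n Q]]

type clash

[n Q]: (e → t) with (e → e) — neither is a function whose domain matches the other; composition fails here.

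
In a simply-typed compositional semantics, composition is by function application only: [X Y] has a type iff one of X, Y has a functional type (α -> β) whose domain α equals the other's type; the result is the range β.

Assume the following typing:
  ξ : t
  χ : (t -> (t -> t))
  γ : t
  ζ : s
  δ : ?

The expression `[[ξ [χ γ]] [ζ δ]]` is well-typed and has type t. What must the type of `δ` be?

For [[ξ [χ γ]] [ζ δ]] to have type t with [ξ [χ γ]] of type t, [ζ δ] must be the function: [ζ δ] : (t -> t).
For [ζ δ] to have type (t -> t) with ζ of type s, δ must be the function: δ : (s -> (t -> t)).

(s -> (t -> t))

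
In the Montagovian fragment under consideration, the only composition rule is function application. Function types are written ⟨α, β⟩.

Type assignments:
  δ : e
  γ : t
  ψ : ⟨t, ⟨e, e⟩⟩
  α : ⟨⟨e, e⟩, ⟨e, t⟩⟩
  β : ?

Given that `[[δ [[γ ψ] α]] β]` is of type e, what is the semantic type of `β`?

⟨t, e⟩

[[δ [[γ ψ] α]] β] must have type e. The sister [δ [[γ ψ] α]] has type t; that is not a function onto e, so β must be the functor, of type ⟨t, e⟩.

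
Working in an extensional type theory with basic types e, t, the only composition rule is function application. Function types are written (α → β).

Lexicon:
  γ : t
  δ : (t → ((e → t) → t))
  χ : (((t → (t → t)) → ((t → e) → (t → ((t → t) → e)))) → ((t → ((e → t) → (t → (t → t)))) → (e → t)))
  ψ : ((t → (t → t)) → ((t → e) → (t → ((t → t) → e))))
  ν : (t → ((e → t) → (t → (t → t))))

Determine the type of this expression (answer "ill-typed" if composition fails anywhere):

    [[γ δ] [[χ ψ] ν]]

At [γ δ], δ : (t → ((e → t) → t)) takes γ : t, giving ((e → t) → t).
At [χ ψ], χ : (((t → (t → t)) → ((t → e) → (t → ((t → t) → e)))) → ((t → ((e → t) → (t → (t → t)))) → (e → t))) takes ψ : ((t → (t → t)) → ((t → e) → (t → ((t → t) → e)))), giving ((t → ((e → t) → (t → (t → t)))) → (e → t)).
At [[χ ψ] ν], [χ ψ] : ((t → ((e → t) → (t → (t → t)))) → (e → t)) takes ν : (t → ((e → t) → (t → (t → t)))), giving (e → t).
At [[γ δ] [[χ ψ] ν]], [γ δ] : ((e → t) → t) takes [[χ ψ] ν] : (e → t), giving t.

t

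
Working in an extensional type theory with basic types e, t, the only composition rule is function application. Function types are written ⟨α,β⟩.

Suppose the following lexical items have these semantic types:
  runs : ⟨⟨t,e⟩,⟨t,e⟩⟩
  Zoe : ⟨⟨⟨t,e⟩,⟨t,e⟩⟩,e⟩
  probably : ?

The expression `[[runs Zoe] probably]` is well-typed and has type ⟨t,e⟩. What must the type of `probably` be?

[[runs Zoe] probably] is required to be ⟨t,e⟩. [runs Zoe] : e cannot yield ⟨t,e⟩ as functor, so probably : ⟨e,⟨t,e⟩⟩.

⟨e,⟨t,e⟩⟩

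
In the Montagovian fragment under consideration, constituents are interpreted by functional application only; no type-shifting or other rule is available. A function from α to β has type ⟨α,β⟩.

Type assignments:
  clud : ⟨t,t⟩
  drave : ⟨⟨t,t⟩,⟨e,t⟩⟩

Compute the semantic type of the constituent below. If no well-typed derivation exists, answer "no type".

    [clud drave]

[clud drave]: ⟨⟨t,t⟩,⟨e,t⟩⟩ applied to ⟨t,t⟩ yields ⟨e,t⟩.

⟨e,t⟩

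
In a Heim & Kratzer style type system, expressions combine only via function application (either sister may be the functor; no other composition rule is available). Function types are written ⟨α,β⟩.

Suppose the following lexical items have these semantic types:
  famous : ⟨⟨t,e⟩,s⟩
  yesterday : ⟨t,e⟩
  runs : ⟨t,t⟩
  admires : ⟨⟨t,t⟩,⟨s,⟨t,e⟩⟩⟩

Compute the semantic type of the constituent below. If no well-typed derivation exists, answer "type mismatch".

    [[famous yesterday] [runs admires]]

⟨t,e⟩

[famous yesterday]: functor famous : ⟨⟨t,e⟩,s⟩, argument yesterday : ⟨t,e⟩; result s.
[runs admires]: functor admires : ⟨⟨t,t⟩,⟨s,⟨t,e⟩⟩⟩, argument runs : ⟨t,t⟩; result ⟨s,⟨t,e⟩⟩.
[[famous yesterday] [runs admires]]: functor [runs admires] : ⟨s,⟨t,e⟩⟩, argument [famous yesterday] : s; result ⟨t,e⟩.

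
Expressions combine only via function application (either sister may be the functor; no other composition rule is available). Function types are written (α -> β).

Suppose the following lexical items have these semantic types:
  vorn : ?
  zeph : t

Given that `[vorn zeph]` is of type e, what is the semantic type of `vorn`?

(t -> e)

For [vorn zeph] to have type e with zeph of type t, vorn must be the function: vorn : (t -> e).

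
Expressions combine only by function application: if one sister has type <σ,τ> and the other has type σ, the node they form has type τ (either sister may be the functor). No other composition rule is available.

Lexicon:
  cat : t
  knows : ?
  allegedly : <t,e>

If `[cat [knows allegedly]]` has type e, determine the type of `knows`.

At [cat [knows allegedly]] (required: e): cat is t, which is not a function with range e; hence [knows allegedly] is the functor — type <t,e>.
At [knows allegedly] (required: <t,e>): allegedly is <t,e>, which is not a function with range <t,e>; hence knows is the functor — type <<t,e>,<t,e>>.

<<t,e>,<t,e>>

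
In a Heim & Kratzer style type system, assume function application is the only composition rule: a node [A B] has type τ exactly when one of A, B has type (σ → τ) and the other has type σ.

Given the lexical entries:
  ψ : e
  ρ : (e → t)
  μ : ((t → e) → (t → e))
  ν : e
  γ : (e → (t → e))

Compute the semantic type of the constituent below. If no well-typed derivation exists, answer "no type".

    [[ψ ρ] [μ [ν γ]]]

[ψ ρ]: (e → t) applied to e yields t.
[ν γ]: (e → (t → e)) applied to e yields (t → e).
[μ [ν γ]]: ((t → e) → (t → e)) applied to (t → e) yields (t → e).
[[ψ ρ] [μ [ν γ]]]: (t → e) applied to t yields e.

e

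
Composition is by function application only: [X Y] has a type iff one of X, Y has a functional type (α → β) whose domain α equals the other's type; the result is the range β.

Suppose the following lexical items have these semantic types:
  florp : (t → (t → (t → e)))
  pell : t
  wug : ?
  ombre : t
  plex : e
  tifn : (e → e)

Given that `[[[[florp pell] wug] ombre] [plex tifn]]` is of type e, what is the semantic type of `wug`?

[[[[florp pell] wug] ombre] [plex tifn]] must have type e. The sister [plex tifn] has type e; that is not a function onto e, so [[[florp pell] wug] ombre] must be the functor, of type (e → e).
[[[florp pell] wug] ombre] must have type (e → e). The sister ombre has type t; that is not a function onto (e → e), so [[florp pell] wug] must be the functor, of type (t → (e → e)).
[[florp pell] wug] must have type (t → (e → e)). The sister [florp pell] has type (t → (t → e)); that is not a function onto (t → (e → e)), so wug must be the functor, of type ((t → (t → e)) → (t → (e → e))).

((t → (t → e)) → (t → (e → e)))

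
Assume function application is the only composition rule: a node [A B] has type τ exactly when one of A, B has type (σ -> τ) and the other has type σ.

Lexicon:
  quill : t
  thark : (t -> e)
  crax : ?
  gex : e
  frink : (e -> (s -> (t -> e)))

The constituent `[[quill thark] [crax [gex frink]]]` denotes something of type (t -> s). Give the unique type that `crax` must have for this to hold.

((s -> (t -> e)) -> (e -> (t -> s)))

For [[quill thark] [crax [gex frink]]] to have type (t -> s) with [quill thark] of type e, [crax [gex frink]] must be the function: [crax [gex frink]] : (e -> (t -> s)).
For [crax [gex frink]] to have type (e -> (t -> s)) with [gex frink] of type (s -> (t -> e)), crax must be the function: crax : ((s -> (t -> e)) -> (e -> (t -> s))).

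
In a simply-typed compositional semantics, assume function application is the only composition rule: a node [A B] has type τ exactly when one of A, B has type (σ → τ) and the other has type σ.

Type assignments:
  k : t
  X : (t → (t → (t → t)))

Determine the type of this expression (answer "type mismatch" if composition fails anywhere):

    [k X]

[k X] — X of type (t → (t → (t → t))) combines with k of type t: type (t → (t → t)).

(t → (t → t))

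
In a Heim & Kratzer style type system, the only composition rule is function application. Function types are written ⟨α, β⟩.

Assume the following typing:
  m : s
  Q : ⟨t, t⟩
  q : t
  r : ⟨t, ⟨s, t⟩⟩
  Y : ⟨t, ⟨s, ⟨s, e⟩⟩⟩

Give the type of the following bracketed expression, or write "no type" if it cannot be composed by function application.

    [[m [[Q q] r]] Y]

⟨s, ⟨s, e⟩⟩

At [Q q], Q : ⟨t, t⟩ takes q : t, giving t.
At [[Q q] r], r : ⟨t, ⟨s, t⟩⟩ takes [Q q] : t, giving ⟨s, t⟩.
At [m [[Q q] r]], [[Q q] r] : ⟨s, t⟩ takes m : s, giving t.
At [[m [[Q q] r]] Y], Y : ⟨t, ⟨s, ⟨s, e⟩⟩⟩ takes [m [[Q q] r]] : t, giving ⟨s, ⟨s, e⟩⟩.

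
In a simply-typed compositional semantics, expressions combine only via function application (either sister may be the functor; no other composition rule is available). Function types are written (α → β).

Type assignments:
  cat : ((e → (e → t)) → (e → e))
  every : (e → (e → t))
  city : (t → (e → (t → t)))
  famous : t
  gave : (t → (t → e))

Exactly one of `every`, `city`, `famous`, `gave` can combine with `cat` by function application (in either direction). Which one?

every — combines: cat : ((e → (e → t)) → (e → e)) takes every : (e → (e → t)) as argument, giving (e → e).
city : (t → (e → (t → t))) — no; cat wants (e → (e → t)), and city wants t.
famous : t — no; cat wants (e → (e → t)), and famous wants nothing (atomic).
gave : (t → (t → e)) — no; cat wants (e → (e → t)), and gave wants t.

every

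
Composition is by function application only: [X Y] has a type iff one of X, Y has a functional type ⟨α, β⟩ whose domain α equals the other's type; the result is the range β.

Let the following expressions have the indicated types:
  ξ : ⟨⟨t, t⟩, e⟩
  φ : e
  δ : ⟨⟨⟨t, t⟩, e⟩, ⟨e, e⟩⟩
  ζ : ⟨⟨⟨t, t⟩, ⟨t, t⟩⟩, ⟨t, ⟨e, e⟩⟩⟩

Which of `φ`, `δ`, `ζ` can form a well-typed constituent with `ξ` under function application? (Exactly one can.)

δ

φ : e — no; ξ wants ⟨t, t⟩, and φ wants nothing (atomic).
δ — combines: δ : ⟨⟨⟨t, t⟩, e⟩, ⟨e, e⟩⟩ takes ξ : ⟨⟨t, t⟩, e⟩ as argument, giving ⟨e, e⟩.
ζ : ⟨⟨⟨t, t⟩, ⟨t, t⟩⟩, ⟨t, ⟨e, e⟩⟩⟩ — no; ξ wants ⟨t, t⟩, and ζ wants ⟨⟨t, t⟩, ⟨t, t⟩⟩.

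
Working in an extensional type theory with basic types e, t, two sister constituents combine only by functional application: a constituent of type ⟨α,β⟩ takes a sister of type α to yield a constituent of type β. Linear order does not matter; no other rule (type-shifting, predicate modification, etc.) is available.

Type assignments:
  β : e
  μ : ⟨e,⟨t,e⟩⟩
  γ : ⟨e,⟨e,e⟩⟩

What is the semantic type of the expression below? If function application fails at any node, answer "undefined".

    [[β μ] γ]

[β μ]: functor μ : ⟨e,⟨t,e⟩⟩, argument β : e; result ⟨t,e⟩.
[[β μ] γ]: ⟨t,e⟩ and ⟨e,⟨e,e⟩⟩ cannot combine by function application — type clash.

undefined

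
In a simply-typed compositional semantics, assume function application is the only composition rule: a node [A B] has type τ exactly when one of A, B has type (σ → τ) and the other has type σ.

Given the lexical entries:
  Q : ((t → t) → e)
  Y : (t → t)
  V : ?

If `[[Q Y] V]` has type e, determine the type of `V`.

(e → e)

For [[Q Y] V] to have type e with [Q Y] of type e, V must be the function: V : (e → e).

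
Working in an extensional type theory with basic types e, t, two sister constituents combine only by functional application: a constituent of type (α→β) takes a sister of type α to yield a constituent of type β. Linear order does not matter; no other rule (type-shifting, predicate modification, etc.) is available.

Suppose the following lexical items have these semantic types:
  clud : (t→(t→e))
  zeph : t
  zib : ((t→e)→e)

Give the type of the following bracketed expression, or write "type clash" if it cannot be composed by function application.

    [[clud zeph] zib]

e

[clud zeph]: (t→(t→e)) applied to t yields (t→e).
[[clud zeph] zib]: ((t→e)→e) applied to (t→e) yields e.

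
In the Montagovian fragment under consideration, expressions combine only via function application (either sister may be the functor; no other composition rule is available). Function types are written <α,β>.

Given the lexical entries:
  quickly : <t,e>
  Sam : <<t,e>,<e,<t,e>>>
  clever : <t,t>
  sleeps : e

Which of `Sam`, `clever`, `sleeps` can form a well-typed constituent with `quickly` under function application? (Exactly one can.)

Sam — combines: Sam : <<t,e>,<e,<t,e>>> takes quickly : <t,e> as argument, giving <e,<t,e>>.
clever : <t,t> — no; quickly wants t, and clever wants t.
sleeps : e — no; quickly wants t, and sleeps wants nothing (atomic).

Sam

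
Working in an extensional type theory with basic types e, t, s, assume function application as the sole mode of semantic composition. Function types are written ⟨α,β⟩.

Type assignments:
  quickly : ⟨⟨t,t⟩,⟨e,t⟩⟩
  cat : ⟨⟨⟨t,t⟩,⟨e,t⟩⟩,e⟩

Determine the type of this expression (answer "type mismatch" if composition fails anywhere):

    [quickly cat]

e

[quickly cat]: ⟨⟨⟨t,t⟩,⟨e,t⟩⟩,e⟩ applied to ⟨⟨t,t⟩,⟨e,t⟩⟩ yields e.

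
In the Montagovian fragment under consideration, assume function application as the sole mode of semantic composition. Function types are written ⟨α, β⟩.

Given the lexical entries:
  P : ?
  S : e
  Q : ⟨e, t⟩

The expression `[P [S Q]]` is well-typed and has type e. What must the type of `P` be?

⟨t, e⟩

At [P [S Q]] (required: e): [S Q] is t, which is not a function with range e; hence P is the functor — type ⟨t, e⟩.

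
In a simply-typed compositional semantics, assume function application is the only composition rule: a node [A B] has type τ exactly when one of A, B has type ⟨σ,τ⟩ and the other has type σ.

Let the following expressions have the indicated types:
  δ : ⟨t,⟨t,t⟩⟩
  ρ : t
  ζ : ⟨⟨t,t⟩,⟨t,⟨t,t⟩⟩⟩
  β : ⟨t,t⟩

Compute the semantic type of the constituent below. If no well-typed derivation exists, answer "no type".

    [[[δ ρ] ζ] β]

[δ ρ]: ⟨t,⟨t,t⟩⟩ applied to t yields ⟨t,t⟩.
[[δ ρ] ζ]: ⟨⟨t,t⟩,⟨t,⟨t,t⟩⟩⟩ applied to ⟨t,t⟩ yields ⟨t,⟨t,t⟩⟩.
[[[δ ρ] ζ] β]: ⟨t,⟨t,t⟩⟩ and ⟨t,t⟩ cannot combine by function application — type clash.

no type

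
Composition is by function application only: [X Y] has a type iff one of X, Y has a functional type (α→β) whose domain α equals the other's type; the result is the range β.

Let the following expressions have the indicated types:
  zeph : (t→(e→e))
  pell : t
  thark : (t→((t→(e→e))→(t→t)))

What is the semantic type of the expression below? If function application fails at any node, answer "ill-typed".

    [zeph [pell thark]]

(t→t)

[pell thark]: (t→((t→(e→e))→(t→t))) applied to t yields ((t→(e→e))→(t→t)).
[zeph [pell thark]]: ((t→(e→e))→(t→t)) applied to (t→(e→e)) yields (t→t).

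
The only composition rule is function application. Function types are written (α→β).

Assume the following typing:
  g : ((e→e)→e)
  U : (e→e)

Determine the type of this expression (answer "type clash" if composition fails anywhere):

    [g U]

e

[g U]: g is ((e→e)→e), U is (e→e); result e.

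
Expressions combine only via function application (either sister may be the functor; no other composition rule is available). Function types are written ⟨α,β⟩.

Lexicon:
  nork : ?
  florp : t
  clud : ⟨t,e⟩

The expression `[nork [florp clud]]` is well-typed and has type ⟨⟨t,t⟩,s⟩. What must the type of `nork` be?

At [nork [florp clud]] (required: ⟨⟨t,t⟩,s⟩): [florp clud] is e, which is not a function with range ⟨⟨t,t⟩,s⟩; hence nork is the functor — type ⟨e,⟨⟨t,t⟩,s⟩⟩.

⟨e,⟨⟨t,t⟩,s⟩⟩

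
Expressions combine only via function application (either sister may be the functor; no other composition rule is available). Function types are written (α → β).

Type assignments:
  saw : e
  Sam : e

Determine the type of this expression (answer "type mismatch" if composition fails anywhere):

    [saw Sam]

At [saw Sam]: neither e nor e can take the other as argument; the node is ill-typed.

type mismatch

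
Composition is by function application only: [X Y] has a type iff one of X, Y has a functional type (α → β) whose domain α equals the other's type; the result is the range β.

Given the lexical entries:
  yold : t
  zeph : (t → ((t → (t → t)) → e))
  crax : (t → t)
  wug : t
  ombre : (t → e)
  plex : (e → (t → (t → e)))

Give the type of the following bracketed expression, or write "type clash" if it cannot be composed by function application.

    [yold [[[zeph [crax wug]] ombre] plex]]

type clash

[crax wug]: crax is (t → t), wug is t; result t.
[zeph [crax wug]]: zeph is (t → ((t → (t → t)) → e)), [crax wug] is t; result ((t → (t → t)) → e).
[[zeph [crax wug]] ombre]: ((t → (t → t)) → e) and (t → e) cannot combine by function application — type clash.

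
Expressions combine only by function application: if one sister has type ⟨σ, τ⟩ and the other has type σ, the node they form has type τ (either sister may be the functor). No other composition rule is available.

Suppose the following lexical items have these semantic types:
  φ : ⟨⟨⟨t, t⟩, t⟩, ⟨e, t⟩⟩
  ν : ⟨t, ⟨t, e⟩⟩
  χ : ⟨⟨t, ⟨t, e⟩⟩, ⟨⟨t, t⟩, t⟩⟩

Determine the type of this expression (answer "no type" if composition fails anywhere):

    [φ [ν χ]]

⟨e, t⟩

[ν χ]: functor χ : ⟨⟨t, ⟨t, e⟩⟩, ⟨⟨t, t⟩, t⟩⟩, argument ν : ⟨t, ⟨t, e⟩⟩; result ⟨⟨t, t⟩, t⟩.
[φ [ν χ]]: functor φ : ⟨⟨⟨t, t⟩, t⟩, ⟨e, t⟩⟩, argument [ν χ] : ⟨⟨t, t⟩, t⟩; result ⟨e, t⟩.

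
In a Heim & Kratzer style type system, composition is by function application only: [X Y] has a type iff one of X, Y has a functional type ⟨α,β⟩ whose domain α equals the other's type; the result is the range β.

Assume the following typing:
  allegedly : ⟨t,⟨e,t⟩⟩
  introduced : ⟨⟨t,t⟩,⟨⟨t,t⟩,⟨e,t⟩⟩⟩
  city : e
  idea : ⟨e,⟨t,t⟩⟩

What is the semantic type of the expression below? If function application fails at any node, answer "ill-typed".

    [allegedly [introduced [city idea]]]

[city idea]: functor idea : ⟨e,⟨t,t⟩⟩, argument city : e; result ⟨t,t⟩.
[introduced [city idea]]: functor introduced : ⟨⟨t,t⟩,⟨⟨t,t⟩,⟨e,t⟩⟩⟩, argument [city idea] : ⟨t,t⟩; result ⟨⟨t,t⟩,⟨e,t⟩⟩.
[allegedly [introduced [city idea]]]: ⟨t,⟨e,t⟩⟩ with ⟨⟨t,t⟩,⟨e,t⟩⟩ — neither is a function whose domain matches the other; composition fails here.

ill-typed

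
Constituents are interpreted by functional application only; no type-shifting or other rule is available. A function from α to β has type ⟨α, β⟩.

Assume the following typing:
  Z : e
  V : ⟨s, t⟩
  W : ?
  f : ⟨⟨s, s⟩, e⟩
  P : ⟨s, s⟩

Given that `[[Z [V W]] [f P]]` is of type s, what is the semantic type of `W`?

[[Z [V W]] [f P]] must have type s. The sister [f P] has type e; that is not a function onto s, so [Z [V W]] must be the functor, of type ⟨e, s⟩.
[Z [V W]] must have type ⟨e, s⟩. The sister Z has type e; that is not a function onto ⟨e, s⟩, so [V W] must be the functor, of type ⟨e, ⟨e, s⟩⟩.
[V W] must have type ⟨e, ⟨e, s⟩⟩. The sister V has type ⟨s, t⟩; that is not a function onto ⟨e, ⟨e, s⟩⟩, so W must be the functor, of type ⟨⟨s, t⟩, ⟨e, ⟨e, s⟩⟩⟩.

⟨⟨s, t⟩, ⟨e, ⟨e, s⟩⟩⟩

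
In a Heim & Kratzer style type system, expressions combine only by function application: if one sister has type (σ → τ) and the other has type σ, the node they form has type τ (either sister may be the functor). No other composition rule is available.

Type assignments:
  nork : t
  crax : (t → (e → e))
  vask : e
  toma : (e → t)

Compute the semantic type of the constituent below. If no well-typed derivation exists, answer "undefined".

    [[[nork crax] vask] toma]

[nork crax] — crax of type (t → (e → e)) combines with nork of type t: type (e → e).
[[nork crax] vask] — [nork crax] of type (e → e) combines with vask of type e: type e.
[[[nork crax] vask] toma] — toma of type (e → t) combines with [[nork crax] vask] of type e: type t.

t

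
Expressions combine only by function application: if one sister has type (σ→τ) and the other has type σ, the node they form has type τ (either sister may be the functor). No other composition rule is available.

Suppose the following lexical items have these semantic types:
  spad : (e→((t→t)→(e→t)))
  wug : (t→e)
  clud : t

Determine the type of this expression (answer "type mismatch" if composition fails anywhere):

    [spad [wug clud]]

[wug clud] — wug of type (t→e) combines with clud of type t: type e.
[spad [wug clud]] — spad of type (e→((t→t)→(e→t))) combines with [wug clud] of type e: type ((t→t)→(e→t)).

((t→t)→(e→t))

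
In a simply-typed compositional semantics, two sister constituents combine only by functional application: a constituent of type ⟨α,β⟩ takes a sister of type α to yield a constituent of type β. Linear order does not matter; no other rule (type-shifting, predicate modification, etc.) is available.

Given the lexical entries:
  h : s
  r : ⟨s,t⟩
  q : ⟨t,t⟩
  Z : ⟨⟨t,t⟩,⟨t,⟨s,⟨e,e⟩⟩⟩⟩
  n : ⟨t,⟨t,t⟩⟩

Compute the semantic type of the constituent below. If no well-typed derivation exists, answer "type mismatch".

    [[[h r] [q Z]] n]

type mismatch

At [h r], r : ⟨s,t⟩ takes h : s, giving t.
At [q Z], Z : ⟨⟨t,t⟩,⟨t,⟨s,⟨e,e⟩⟩⟩⟩ takes q : ⟨t,t⟩, giving ⟨t,⟨s,⟨e,e⟩⟩⟩.
At [[h r] [q Z]], [q Z] : ⟨t,⟨s,⟨e,e⟩⟩⟩ takes [h r] : t, giving ⟨s,⟨e,e⟩⟩.
At [[[h r] [q Z]] n]: neither ⟨s,⟨e,e⟩⟩ nor ⟨t,⟨t,t⟩⟩ can take the other as argument; the node is ill-typed.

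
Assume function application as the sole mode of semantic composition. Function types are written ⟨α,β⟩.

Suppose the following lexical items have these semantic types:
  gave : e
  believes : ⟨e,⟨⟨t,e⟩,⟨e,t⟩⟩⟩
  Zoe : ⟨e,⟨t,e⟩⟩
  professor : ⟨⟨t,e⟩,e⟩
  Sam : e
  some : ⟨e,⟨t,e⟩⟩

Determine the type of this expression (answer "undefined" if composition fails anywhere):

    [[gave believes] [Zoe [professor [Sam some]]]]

⟨e,t⟩

At [gave believes], believes : ⟨e,⟨⟨t,e⟩,⟨e,t⟩⟩⟩ takes gave : e, giving ⟨⟨t,e⟩,⟨e,t⟩⟩.
At [Sam some], some : ⟨e,⟨t,e⟩⟩ takes Sam : e, giving ⟨t,e⟩.
At [professor [Sam some]], professor : ⟨⟨t,e⟩,e⟩ takes [Sam some] : ⟨t,e⟩, giving e.
At [Zoe [professor [Sam some]]], Zoe : ⟨e,⟨t,e⟩⟩ takes [professor [Sam some]] : e, giving ⟨t,e⟩.
At [[gave believes] [Zoe [professor [Sam some]]]], [gave believes] : ⟨⟨t,e⟩,⟨e,t⟩⟩ takes [Zoe [professor [Sam some]]] : ⟨t,e⟩, giving ⟨e,t⟩.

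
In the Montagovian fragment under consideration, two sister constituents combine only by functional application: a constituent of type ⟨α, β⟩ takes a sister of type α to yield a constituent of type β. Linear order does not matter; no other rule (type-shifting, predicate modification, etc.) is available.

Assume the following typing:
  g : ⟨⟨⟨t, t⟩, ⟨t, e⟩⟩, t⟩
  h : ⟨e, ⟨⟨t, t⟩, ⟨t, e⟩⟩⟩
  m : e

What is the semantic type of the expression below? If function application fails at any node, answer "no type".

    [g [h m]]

t

At [h m], h : ⟨e, ⟨⟨t, t⟩, ⟨t, e⟩⟩⟩ takes m : e, giving ⟨⟨t, t⟩, ⟨t, e⟩⟩.
At [g [h m]], g : ⟨⟨⟨t, t⟩, ⟨t, e⟩⟩, t⟩ takes [h m] : ⟨⟨t, t⟩, ⟨t, e⟩⟩, giving t.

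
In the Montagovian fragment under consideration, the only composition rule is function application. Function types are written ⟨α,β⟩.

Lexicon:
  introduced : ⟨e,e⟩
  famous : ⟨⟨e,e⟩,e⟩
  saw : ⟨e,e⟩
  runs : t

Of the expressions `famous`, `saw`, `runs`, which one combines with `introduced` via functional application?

famous

famous — combines: famous : ⟨⟨e,e⟩,e⟩ takes introduced : ⟨e,e⟩ as argument, giving e.
saw : ⟨e,e⟩ — neither side's domain matches the other.
runs : t — neither side's domain matches the other.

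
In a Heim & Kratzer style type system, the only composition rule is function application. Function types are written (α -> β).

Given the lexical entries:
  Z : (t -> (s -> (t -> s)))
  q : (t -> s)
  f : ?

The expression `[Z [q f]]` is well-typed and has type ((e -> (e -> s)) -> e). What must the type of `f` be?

((t -> s) -> ((t -> (s -> (t -> s))) -> ((e -> (e -> s)) -> e)))

[Z [q f]] is required to be ((e -> (e -> s)) -> e). Z : (t -> (s -> (t -> s))) cannot yield ((e -> (e -> s)) -> e) as functor, so [q f] : ((t -> (s -> (t -> s))) -> ((e -> (e -> s)) -> e)).
[q f] is required to be ((t -> (s -> (t -> s))) -> ((e -> (e -> s)) -> e)). q : (t -> s) cannot yield ((t -> (s -> (t -> s))) -> ((e -> (e -> s)) -> e)) as functor, so f : ((t -> s) -> ((t -> (s -> (t -> s))) -> ((e -> (e -> s)) -> e))).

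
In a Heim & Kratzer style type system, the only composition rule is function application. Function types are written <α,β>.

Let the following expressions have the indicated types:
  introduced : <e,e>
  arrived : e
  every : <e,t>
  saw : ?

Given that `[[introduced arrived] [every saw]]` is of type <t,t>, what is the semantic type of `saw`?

At [[introduced arrived] [every saw]] (required: <t,t>): [introduced arrived] is e, which is not a function with range <t,t>; hence [every saw] is the functor — type <e,<t,t>>.
At [every saw] (required: <e,<t,t>>): every is <e,t>, which is not a function with range <e,<t,t>>; hence saw is the functor — type <<e,t>,<e,<t,t>>>.

<<e,t>,<e,<t,t>>>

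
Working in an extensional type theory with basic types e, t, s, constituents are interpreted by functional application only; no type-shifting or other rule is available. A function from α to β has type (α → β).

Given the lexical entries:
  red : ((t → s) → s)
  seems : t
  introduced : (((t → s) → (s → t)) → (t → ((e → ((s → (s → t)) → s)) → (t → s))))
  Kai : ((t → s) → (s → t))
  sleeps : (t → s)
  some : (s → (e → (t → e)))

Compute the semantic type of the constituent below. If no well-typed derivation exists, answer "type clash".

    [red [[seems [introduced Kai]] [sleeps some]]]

type clash

[introduced Kai] — introduced of type (((t → s) → (s → t)) → (t → ((e → ((s → (s → t)) → s)) → (t → s)))) combines with Kai of type ((t → s) → (s → t)): type (t → ((e → ((s → (s → t)) → s)) → (t → s))).
[seems [introduced Kai]] — [introduced Kai] of type (t → ((e → ((s → (s → t)) → s)) → (t → s))) combines with seems of type t: type ((e → ((s → (s → t)) → s)) → (t → s)).
[sleeps some]: (t → s) with (s → (e → (t → e))) — neither is a function whose domain matches the other; composition fails here.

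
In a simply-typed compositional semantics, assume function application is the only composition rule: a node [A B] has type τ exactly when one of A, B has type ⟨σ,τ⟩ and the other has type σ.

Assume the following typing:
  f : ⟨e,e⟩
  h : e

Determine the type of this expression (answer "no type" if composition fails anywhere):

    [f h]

e

[f h]: f is ⟨e,e⟩, h is e; result e.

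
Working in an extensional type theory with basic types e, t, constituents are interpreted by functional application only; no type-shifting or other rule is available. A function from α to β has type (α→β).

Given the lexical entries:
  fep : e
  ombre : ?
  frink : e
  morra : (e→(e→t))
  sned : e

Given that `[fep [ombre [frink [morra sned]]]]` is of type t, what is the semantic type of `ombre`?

(t→(e→t))

[fep [ombre [frink [morra sned]]]] must have type t. The sister fep has type e; that is not a function onto t, so [ombre [frink [morra sned]]] must be the functor, of type (e→t).
[ombre [frink [morra sned]]] must have type (e→t). The sister [frink [morra sned]] has type t; that is not a function onto (e→t), so ombre must be the functor, of type (t→(e→t)).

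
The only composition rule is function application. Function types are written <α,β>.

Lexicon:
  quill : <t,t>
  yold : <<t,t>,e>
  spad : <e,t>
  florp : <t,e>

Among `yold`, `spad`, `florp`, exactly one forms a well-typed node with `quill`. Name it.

yold

yold — combines: yold : <<t,t>,e> takes quill : <t,t> as argument, giving e.
spad : <e,t> — neither side's domain matches the other.
florp : <t,e> — neither side's domain matches the other.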